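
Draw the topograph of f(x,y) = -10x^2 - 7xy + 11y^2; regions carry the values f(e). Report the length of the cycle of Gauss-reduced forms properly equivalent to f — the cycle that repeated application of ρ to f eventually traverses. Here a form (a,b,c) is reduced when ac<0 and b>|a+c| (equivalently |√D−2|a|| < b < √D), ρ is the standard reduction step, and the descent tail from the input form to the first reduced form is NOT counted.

D = 489, ⌊√D⌋ = 22
descent: ρ → (11,7,-10)  [lands on river]
river: ρ → (-10,13,8)
river: ρ → (8,19,-4)
river: ρ → (-4,21,3)
river: ρ → (3,21,-4)
river: ρ → (-4,19,8)
river: ρ → (8,13,-10)
river: ρ → (-10,7,11)
river: ρ → (11,15,-6)
river: ρ → (-6,21,2)
river: ρ → (2,19,-16)
river: ρ → (-16,13,5)
river: ρ → (5,17,-10)
river: ρ → (-10,3,12)
river: ρ → (12,21,-1)
river: ρ → (-1,21,12)
river: ρ → (12,3,-10)
river: ρ → (-10,17,5)
river: ρ → (5,13,-16)
river: ρ → (-16,19,2)
river: ρ → (2,21,-6)
river: ρ → (-6,15,11)
ρ-cycle length = 22 (tail of 1 descent step not counted)

22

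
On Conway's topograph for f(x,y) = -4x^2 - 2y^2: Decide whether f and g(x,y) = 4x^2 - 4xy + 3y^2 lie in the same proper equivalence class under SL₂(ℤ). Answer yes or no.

D₁ = -32, D₂ = -32
f is negative-definite; reduce −f:
−f: flip: (4,0,2)→(2,0,4)
−f: reduced (well bottom): (2,0,4) with a≤c, −a<b≤a
flip sign back: reduced form of f is (-2,0,-4)
g: translate: b→4 (≡-4 mod 8), so (4,-4,3)→(4,4,3)
g: flip: (4,4,3)→(3,-4,4)
g: translate: b→2 (≡-4 mod 6), so (3,-4,4)→(3,2,3)
g: reduced (well bottom): (3,2,3) with a≤c, −a<b≤a
reduced forms (-2, 0, -4) vs (3, 2, 3) ⇒ inequivalent

no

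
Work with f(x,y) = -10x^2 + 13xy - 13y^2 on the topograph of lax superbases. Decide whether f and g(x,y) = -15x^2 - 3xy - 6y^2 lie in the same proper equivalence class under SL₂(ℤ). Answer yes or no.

D₁ = -351, D₂ = -351
f is negative-definite; reduce −f:
−f: translate: b→7 (≡-13 mod 20), so (10,-13,13)→(10,7,10)
−f: reduced (well bottom): (10,7,10) with a≤c, −a<b≤a
flip sign back: reduced form of f is (-10,-7,-10)
g is negative-definite; reduce −g:
−g: flip: (15,3,6)→(6,-3,15)
−g: reduced (well bottom): (6,-3,15) with a≤c, −a<b≤a
flip sign back: reduced form of g is (-6,3,-15)
reduced forms (-10, -7, -10) vs (-6, 3, -15) ⇒ inequivalent

no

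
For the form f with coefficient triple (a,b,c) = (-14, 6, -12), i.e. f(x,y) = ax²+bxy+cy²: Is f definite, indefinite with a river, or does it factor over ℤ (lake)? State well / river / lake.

D = b²−4ac = 6² − 4·(-14)·(-12) = -636
D < 0 ⇒ definite ⇒ every region one sign ⇒ single well

well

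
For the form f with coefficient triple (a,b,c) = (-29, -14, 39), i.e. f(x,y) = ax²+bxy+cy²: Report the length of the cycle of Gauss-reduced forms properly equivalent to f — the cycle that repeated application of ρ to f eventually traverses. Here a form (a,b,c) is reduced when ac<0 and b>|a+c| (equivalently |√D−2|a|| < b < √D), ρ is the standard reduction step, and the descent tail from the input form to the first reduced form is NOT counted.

D = 4720, ⌊√D⌋ = 68
descent: ρ → (39,14,-29)  [lands on river]
river: ρ → (-29,44,24)
river: ρ → (24,52,-21)
river: ρ → (-21,32,44)
river: ρ → (44,56,-9)
river: ρ → (-9,52,56)
river: ρ → (56,60,-5)
river: ρ → (-5,60,56)
river: ρ → (56,52,-9)
river: ρ → (-9,56,44)
river: ρ → (44,32,-21)
river: ρ → (-21,52,24)
river: ρ → (24,44,-29)
river: ρ → (-29,14,39)
river: ρ → (39,64,-4)
river: ρ → (-4,64,39)
ρ-cycle length = 16 (tail of 1 descent step not counted)

16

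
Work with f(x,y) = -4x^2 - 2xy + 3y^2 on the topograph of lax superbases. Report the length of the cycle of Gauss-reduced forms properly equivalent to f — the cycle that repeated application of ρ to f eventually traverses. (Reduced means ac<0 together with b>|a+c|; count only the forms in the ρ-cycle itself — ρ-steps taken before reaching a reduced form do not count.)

D = 52, ⌊√D⌋ = 7
descent: ρ → (3,2,-4)  [lands on river]
river: ρ → (-4,6,1)
river: ρ → (1,6,-4)
river: ρ → (-4,2,3)
river: ρ → (3,4,-3)
river: ρ → (-3,2,4)
river: ρ → (4,6,-1)
river: ρ → (-1,6,4)
river: ρ → (4,2,-3)
river: ρ → (-3,4,3)
ρ-cycle length = 10 (tail of 1 descent step not counted)

10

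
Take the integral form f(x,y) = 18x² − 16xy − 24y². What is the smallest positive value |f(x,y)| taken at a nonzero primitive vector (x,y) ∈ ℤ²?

descent: ρ → (-24,16,18)  [lands on river]
river: ρ → (18,20,-22)
river: ρ → (-22,24,16)
river: ρ → (16,40,-6)
river: ρ → (-6,44,2)
river: ρ → (2,44,-6)
river: ρ → (-6,40,16)
river: ρ → (16,24,-22)
river: ρ → (-22,20,18)
river: ρ → (18,16,-24)
river: ρ → (-24,32,10)
river: ρ → (10,28,-30)
river: ρ → (-30,32,8)
river: ρ → (8,32,-30)
river: ρ → (-30,28,10)
river: ρ → (10,32,-24)
closes: descent 1, river 16
min |a| on river = 2

2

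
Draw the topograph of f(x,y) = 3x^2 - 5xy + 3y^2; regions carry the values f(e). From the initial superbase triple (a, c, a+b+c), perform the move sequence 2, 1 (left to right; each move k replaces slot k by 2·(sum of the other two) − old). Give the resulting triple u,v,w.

start (3,3,1) = (f(1,0),f(0,1),f(1,1))
replace slot 2: 2·(3+1) − 3 = 5 → (3,5,1)
replace slot 1: 2·(5+1) − 3 = 9 → (9,5,1)

9,5,1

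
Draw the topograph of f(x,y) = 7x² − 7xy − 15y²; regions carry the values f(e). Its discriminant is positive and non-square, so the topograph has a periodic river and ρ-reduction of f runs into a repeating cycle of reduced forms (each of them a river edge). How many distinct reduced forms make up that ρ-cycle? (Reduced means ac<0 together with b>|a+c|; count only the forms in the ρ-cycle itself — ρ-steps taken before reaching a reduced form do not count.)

D = 469, ⌊√D⌋ = 21
descent: ρ → (-15,7,7)
descent: ρ → (7,21,-1)  [lands on river]
river: ρ → (-1,21,7)
ρ-cycle length = 2 (tail of 2 descent steps not counted)

2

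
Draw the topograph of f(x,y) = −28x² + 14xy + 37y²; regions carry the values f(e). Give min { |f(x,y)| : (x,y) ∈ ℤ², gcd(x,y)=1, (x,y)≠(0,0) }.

river: ρ → (37,60,-5)
river: ρ → (-5,60,37)
river: ρ → (37,14,-28)
river: ρ → (-28,42,23)
river: ρ → (23,50,-20)
river: ρ → (-20,30,43)
river: ρ → (43,56,-7)
river: ρ → (-7,56,43)
river: ρ → (43,30,-20)
river: ρ → (-20,50,23)
river: ρ → (23,42,-28)
river: ρ → (-28,14,37)
closes: descent 0, river 12
min |a| on river = 5

5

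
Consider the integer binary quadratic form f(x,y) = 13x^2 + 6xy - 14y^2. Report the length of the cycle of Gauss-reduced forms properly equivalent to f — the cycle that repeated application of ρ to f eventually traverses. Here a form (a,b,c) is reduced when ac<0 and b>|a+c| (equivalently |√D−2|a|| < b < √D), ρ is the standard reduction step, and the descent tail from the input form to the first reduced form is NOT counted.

D = 764, ⌊√D⌋ = 27
river: ρ → (-14,22,5)
river: ρ → (5,18,-22)
river: ρ → (-22,26,1)
river: ρ → (1,26,-22)
river: ρ → (-22,18,5)
river: ρ → (5,22,-14)
river: ρ → (-14,6,13)
river: ρ → (13,20,-7)
river: ρ → (-7,22,10)
river: ρ → (10,18,-11)
river: ρ → (-11,26,2)
river: ρ → (2,26,-11)
river: ρ → (-11,18,10)
river: ρ → (10,22,-7)
river: ρ → (-7,20,13)
river: ρ → (13,6,-14)
ρ-cycle length = 16 (tail of 0 descent steps not counted)

16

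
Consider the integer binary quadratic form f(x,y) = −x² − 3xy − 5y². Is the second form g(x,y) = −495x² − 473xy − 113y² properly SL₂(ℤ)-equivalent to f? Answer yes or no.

D₁ = -11, D₂ = -11
f is negative-definite; reduce −f:
−f: translate: b→1 (≡3 mod 2), so (1,3,5)→(1,1,3)
−f: reduced (well bottom): (1,1,3) with a≤c, −a<b≤a
flip sign back: reduced form of f is (-1,-1,-3)
g is negative-definite; reduce −g:
−g: flip: (495,473,113)→(113,-473,495)
−g: translate: b→-21 (≡-473 mod 226), so (113,-473,495)→(113,-21,1)
−g: flip: (113,-21,1)→(1,21,113)
−g: translate: b→1 (≡21 mod 2), so (1,21,113)→(1,1,3)
−g: reduced (well bottom): (1,1,3) with a≤c, −a<b≤a
flip sign back: reduced form of g is (-1,-1,-3)
reduced forms (-1, -1, -3) vs (-1, -1, -3) ⇒ equivalent

yes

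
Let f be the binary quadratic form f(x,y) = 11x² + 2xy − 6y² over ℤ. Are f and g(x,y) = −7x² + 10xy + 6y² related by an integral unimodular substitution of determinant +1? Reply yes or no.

D₁ = 268, D₂ = 268
river cycle of f (length 10): (-6, 10, 7), (7, 4, -9), (-9, 14, 2), (2, 14, -9), (-9, 4, 7), (7, 10, -6), (-6, 14, 3), (3, 16, -1), (-1, 16, 3), (3, 14, -6)
river cycle of g (length 10): (6, 14, -3), (-3, 16, 1), (1, 16, -3), (-3, 14, 6), (6, 10, -7), (-7, 4, 9), (9, 14, -2), (-2, 14, 9), (9, 4, -7), (-7, 10, 6)
cycles differ ⇒ inequivalent

no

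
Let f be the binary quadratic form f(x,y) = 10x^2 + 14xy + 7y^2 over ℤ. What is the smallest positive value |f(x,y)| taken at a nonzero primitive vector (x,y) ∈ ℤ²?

translate: b→-6 (≡14 mod 20), so (10,14,7)→(10,-6,3)
flip: (10,-6,3)→(3,6,10)
translate: b→0 (≡6 mod 6), so (3,6,10)→(3,0,7)
reduced (well bottom): (3,0,7) with a≤c, −a<b≤a
well minimum = a = 3

3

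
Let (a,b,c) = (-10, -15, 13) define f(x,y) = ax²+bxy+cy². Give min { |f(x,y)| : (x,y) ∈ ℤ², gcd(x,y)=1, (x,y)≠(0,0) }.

descent: ρ → (13,15,-10)  [lands on river]
river: ρ → (-10,25,3)
river: ρ → (3,23,-18)
river: ρ → (-18,13,8)
river: ρ → (8,19,-12)
river: ρ → (-12,5,15)
river: ρ → (15,25,-2)
river: ρ → (-2,27,2)
river: ρ → (2,25,-15)
river: ρ → (-15,5,12)
river: ρ → (12,19,-8)
river: ρ → (-8,13,18)
river: ρ → (18,23,-3)
river: ρ → (-3,25,10)
river: ρ → (10,15,-13)
river: ρ → (-13,11,12)
river: ρ → (12,13,-12)
river: ρ → (-12,11,13)
closes: descent 1, river 18
min |a| on river = 2

2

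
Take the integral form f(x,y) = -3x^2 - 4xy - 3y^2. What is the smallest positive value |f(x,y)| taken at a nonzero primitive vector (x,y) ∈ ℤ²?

translate: b→-2 (≡4 mod 6), so (3,4,3)→(3,-2,2)
flip: (3,-2,2)→(2,2,3)
reduced (well bottom): (2,2,3) with a≤c, −a<b≤a
well minimum |f| = |-2| = 2 (negative-definite)

2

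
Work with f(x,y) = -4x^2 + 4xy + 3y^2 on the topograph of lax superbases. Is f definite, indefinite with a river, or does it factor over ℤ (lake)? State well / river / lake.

D = b²−4ac = 4² − 4·(-4)·3 = 64
D = 8² is a perfect square ⇒ form factors over ℤ ⇒ lakes

lake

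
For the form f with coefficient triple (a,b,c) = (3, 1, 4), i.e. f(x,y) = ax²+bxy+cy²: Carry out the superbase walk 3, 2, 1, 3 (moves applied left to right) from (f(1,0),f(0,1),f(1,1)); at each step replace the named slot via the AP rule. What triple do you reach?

start (3,4,8) = (f(1,0),f(0,1),f(1,1))
replace slot 3: 2·(3+4) − 8 = 6 → (3,4,6)
replace slot 2: 2·(3+6) − 4 = 14 → (3,14,6)
replace slot 1: 2·(14+6) − 3 = 37 → (37,14,6)
replace slot 3: 2·(37+14) − 6 = 96 → (37,14,96)

37,14,96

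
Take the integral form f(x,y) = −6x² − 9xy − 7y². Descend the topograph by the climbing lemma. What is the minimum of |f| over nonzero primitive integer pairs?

translate: b→-3 (≡9 mod 12), so (6,9,7)→(6,-3,4)
flip: (6,-3,4)→(4,3,6)
reduced (well bottom): (4,3,6) with a≤c, −a<b≤a
well minimum |f| = |-4| = 4 (negative-definite)

4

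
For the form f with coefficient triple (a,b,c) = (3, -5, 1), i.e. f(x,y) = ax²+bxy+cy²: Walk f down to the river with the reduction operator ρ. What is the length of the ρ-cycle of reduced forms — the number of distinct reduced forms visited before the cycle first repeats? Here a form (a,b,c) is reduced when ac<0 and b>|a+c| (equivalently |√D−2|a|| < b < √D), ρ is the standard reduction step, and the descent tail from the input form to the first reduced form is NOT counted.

D = 13, ⌊√D⌋ = 3
descent: ρ → (1,3,-1)  [lands on river]
river: ρ → (-1,3,1)
ρ-cycle length = 2 (tail of 1 descent step not counted)

2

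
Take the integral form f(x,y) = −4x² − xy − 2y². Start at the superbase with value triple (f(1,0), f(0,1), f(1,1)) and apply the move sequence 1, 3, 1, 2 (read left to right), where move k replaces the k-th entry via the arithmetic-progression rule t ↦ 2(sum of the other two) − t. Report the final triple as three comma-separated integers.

start (-4,-2,-7) = (f(1,0),f(0,1),f(1,1))
replace slot 1: 2·((-2)+(-7)) − (-4) = -14 → (-14,-2,-7)
replace slot 3: 2·((-14)+(-2)) − (-7) = -25 → (-14,-2,-25)
replace slot 1: 2·((-2)+(-25)) − (-14) = -40 → (-40,-2,-25)
replace slot 2: 2·((-40)+(-25)) − (-2) = -128 → (-40,-128,-25)

-40,-128,-25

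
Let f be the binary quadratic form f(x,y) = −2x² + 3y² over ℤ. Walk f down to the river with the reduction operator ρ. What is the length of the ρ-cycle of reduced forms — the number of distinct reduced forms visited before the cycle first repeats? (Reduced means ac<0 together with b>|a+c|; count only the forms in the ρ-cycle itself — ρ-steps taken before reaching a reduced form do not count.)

D = 24, ⌊√D⌋ = 4
descent: ρ → (3,0,-2)
descent: ρ → (-2,4,1)  [lands on river]
river: ρ → (1,4,-2)
ρ-cycle length = 2 (tail of 2 descent steps not counted)

2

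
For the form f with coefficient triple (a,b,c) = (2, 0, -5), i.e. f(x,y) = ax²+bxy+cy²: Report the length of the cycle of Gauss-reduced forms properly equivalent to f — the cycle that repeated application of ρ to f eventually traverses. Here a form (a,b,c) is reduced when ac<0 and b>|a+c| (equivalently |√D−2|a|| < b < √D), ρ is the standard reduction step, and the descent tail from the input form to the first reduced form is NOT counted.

D = 40, ⌊√D⌋ = 6
descent: ρ → (-5,0,2)
descent: ρ → (2,4,-3)  [lands on river]
river: ρ → (-3,2,3)
river: ρ → (3,4,-2)
river: ρ → (-2,4,3)
river: ρ → (3,2,-3)
river: ρ → (-3,4,2)
ρ-cycle length = 6 (tail of 2 descent steps not counted)

6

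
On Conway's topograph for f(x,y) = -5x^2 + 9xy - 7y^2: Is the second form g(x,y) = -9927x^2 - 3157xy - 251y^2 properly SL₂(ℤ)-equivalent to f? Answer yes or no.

D₁ = -59, D₂ = -59
f is negative-definite; reduce −f:
−f: translate: b→1 (≡-9 mod 10), so (5,-9,7)→(5,1,3)
−f: flip: (5,1,3)→(3,-1,5)
−f: reduced (well bottom): (3,-1,5) with a≤c, −a<b≤a
flip sign back: reduced form of f is (-3,1,-5)
g is negative-definite; reduce −g:
−g: flip: (9927,3157,251)→(251,-3157,9927)
−g: translate: b→-145 (≡-3157 mod 502), so (251,-3157,9927)→(251,-145,21)
−g: flip: (251,-145,21)→(21,145,251)
−g: translate: b→19 (≡145 mod 42), so (21,145,251)→(21,19,5)
−g: flip: (21,19,5)→(5,-19,21)
−g: translate: b→1 (≡-19 mod 10), so (5,-19,21)→(5,1,3)
−g: flip: (5,1,3)→(3,-1,5)
−g: reduced (well bottom): (3,-1,5) with a≤c, −a<b≤a
flip sign back: reduced form of g is (-3,1,-5)
reduced forms (-3, 1, -5) vs (-3, 1, -5) ⇒ equivalent

yes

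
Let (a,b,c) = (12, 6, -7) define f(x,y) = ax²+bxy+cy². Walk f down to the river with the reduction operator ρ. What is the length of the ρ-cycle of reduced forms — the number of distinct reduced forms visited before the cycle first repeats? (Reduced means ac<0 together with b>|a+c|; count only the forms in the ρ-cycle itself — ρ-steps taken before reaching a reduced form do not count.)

D = 372, ⌊√D⌋ = 19
river: ρ → (-7,8,11)
river: ρ → (11,14,-4)
river: ρ → (-4,18,3)
river: ρ → (3,18,-4)
river: ρ → (-4,14,11)
river: ρ → (11,8,-7)
river: ρ → (-7,6,12)
river: ρ → (12,18,-1)
river: ρ → (-1,18,12)
river: ρ → (12,6,-7)
ρ-cycle length = 10 (tail of 0 descent steps not counted)

10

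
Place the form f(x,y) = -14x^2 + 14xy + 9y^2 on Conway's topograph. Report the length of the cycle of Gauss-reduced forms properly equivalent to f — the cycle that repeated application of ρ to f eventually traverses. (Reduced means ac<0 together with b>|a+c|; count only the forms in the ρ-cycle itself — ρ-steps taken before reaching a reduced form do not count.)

D = 700, ⌊√D⌋ = 26
river: ρ → (9,22,-6)
river: ρ → (-6,26,1)
river: ρ → (1,26,-6)
river: ρ → (-6,22,9)
river: ρ → (9,14,-14)
river: ρ → (-14,14,9)
ρ-cycle length = 6 (tail of 0 descent steps not counted)

6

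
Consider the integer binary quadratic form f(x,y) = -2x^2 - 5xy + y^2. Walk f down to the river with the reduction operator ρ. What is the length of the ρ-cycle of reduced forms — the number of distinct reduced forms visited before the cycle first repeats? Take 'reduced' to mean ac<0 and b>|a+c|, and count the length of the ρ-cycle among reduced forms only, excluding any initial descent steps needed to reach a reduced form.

D = 33, ⌊√D⌋ = 5
descent: ρ → (1,5,-2)  [lands on river]
river: ρ → (-2,3,3)
river: ρ → (3,3,-2)
river: ρ → (-2,5,1)
ρ-cycle length = 4 (tail of 1 descent step not counted)

4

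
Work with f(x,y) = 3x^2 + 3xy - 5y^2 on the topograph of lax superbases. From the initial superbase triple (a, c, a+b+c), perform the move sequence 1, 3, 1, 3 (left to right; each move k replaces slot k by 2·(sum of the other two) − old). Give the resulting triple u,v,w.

start (3,-5,1) = (f(1,0),f(0,1),f(1,1))
replace slot 1: 2·((-5)+1) − 3 = -11 → (-11,-5,1)
replace slot 3: 2·((-11)+(-5)) − 1 = -33 → (-11,-5,-33)
replace slot 1: 2·((-5)+(-33)) − (-11) = -65 → (-65,-5,-33)
replace slot 3: 2·((-65)+(-5)) − (-33) = -107 → (-65,-5,-107)

-65,-5,-107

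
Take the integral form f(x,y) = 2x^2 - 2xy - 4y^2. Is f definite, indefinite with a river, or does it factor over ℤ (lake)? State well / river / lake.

D = b²−4ac = (-2)² − 4·2·(-4) = 36
D = 6² is a perfect square ⇒ form factors over ℤ ⇒ lakes

lake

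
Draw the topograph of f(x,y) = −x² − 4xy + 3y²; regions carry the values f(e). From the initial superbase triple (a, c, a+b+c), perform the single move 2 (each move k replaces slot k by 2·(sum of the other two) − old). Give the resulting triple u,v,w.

start (-1,3,-2) = (f(1,0),f(0,1),f(1,1))
replace slot 2: 2·((-1)+(-2)) − 3 = -9 → (-1,-9,-2)

-1,-9,-2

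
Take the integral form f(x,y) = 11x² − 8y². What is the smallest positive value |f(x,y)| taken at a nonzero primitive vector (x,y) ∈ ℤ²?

descent: ρ → (-8,16,3)  [lands on river]
river: ρ → (3,14,-13)
river: ρ → (-13,12,4)
river: ρ → (4,12,-13)
river: ρ → (-13,14,3)
river: ρ → (3,16,-8)
closes: descent 1, river 6
min |a| on river = 3

3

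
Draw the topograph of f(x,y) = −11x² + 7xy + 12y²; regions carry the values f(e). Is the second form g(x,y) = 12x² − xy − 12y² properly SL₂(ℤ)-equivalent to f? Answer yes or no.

D₁ = 577, D₂ = 577
river cycle of f (length 10): (12, 17, -6), (-6, 19, 9), (9, 17, -8), (-8, 15, 11), (11, 7, -12), (-12, 17, 6), (6, 19, -9), (-9, 17, 8), (8, 15, -11), (-11, 7, 12)
river cycle of g (length 6): (-12, 1, 12), (12, 23, -1), (-1, 23, 12), (12, 1, -12), (-12, 23, 1), (1, 23, -12)
cycles differ ⇒ inequivalent

no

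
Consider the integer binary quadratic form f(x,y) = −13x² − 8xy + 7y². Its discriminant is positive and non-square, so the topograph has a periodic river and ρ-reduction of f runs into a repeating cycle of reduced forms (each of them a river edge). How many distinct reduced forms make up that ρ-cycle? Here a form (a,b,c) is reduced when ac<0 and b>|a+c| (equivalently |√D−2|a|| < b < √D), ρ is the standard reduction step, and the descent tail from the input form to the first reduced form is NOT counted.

D = 428, ⌊√D⌋ = 20
descent: ρ → (7,8,-13)  [lands on river]
river: ρ → (-13,18,2)
river: ρ → (2,18,-13)
river: ρ → (-13,8,7)
river: ρ → (7,20,-1)
river: ρ → (-1,20,7)
ρ-cycle length = 6 (tail of 1 descent step not counted)

6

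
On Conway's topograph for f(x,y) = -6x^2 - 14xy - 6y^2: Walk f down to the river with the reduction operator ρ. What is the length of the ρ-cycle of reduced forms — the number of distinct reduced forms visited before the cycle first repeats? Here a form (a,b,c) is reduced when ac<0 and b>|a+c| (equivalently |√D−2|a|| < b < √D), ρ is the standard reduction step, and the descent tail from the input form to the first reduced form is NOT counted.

D = 52, ⌊√D⌋ = 7
descent: ρ → (-6,2,2)
descent: ρ → (2,6,-2)  [lands on river]
river: ρ → (-2,6,2)
ρ-cycle length = 2 (tail of 2 descent steps not counted)

2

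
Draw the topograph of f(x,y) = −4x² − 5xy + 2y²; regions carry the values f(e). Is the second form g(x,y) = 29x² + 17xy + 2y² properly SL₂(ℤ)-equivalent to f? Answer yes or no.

D₁ = 57, D₂ = 57
river cycle of f (length 6): (2, 5, -4), (-4, 3, 3), (3, 3, -4), (-4, 5, 2), (2, 7, -1), (-1, 7, 2)
river cycle of g (length 6): (2, 7, -1), (-1, 7, 2), (2, 5, -4), (-4, 3, 3), (3, 3, -4), (-4, 5, 2)
cycles coincide ⇒ equivalent

yes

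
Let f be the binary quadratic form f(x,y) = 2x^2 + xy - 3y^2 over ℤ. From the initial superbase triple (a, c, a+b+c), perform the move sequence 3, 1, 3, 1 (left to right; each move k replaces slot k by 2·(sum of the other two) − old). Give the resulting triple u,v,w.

start (2,-3,0) = (f(1,0),f(0,1),f(1,1))
replace slot 3: 2·(2+(-3)) − 0 = -2 → (2,-3,-2)
replace slot 1: 2·((-3)+(-2)) − 2 = -12 → (-12,-3,-2)
replace slot 3: 2·((-12)+(-3)) − (-2) = -28 → (-12,-3,-28)
replace slot 1: 2·((-3)+(-28)) − (-12) = -50 → (-50,-3,-28)

-50,-3,-28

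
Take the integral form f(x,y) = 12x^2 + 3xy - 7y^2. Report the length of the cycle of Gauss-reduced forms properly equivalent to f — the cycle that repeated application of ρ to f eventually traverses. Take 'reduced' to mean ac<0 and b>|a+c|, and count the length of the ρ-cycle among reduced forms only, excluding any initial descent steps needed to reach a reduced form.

D = 345, ⌊√D⌋ = 18
descent: ρ → (-7,11,8)  [lands on river]
river: ρ → (8,5,-10)
river: ρ → (-10,15,3)
river: ρ → (3,15,-10)
river: ρ → (-10,5,8)
river: ρ → (8,11,-7)
river: ρ → (-7,17,2)
river: ρ → (2,15,-15)
river: ρ → (-15,15,2)
river: ρ → (2,17,-7)
ρ-cycle length = 10 (tail of 1 descent step not counted)

10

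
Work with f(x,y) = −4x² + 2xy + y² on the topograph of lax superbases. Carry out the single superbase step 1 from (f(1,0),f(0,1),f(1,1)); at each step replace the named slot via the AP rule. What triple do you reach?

start (-4,1,-1) = (f(1,0),f(0,1),f(1,1))
replace slot 1: 2·(1+(-1)) − (-4) = 4 → (4,1,-1)

4,1,-1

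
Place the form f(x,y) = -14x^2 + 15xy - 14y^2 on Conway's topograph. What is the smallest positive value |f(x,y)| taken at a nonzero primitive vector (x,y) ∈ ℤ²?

translate: b→13 (≡-15 mod 28), so (14,-15,14)→(14,13,13)
flip: (14,13,13)→(13,-13,14)
translate: b→13 (≡-13 mod 26), so (13,-13,14)→(13,13,14)
reduced (well bottom): (13,13,14) with a≤c, −a<b≤a
well minimum |f| = |-13| = 13 (negative-definite)

13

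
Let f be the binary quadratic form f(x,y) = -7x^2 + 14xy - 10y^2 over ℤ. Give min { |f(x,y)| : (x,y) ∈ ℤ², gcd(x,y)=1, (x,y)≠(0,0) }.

translate: b→0 (≡-14 mod 14), so (7,-14,10)→(7,0,3)
flip: (7,0,3)→(3,0,7)
reduced (well bottom): (3,0,7) with a≤c, −a<b≤a
well minimum |f| = |-3| = 3 (negative-definite)

3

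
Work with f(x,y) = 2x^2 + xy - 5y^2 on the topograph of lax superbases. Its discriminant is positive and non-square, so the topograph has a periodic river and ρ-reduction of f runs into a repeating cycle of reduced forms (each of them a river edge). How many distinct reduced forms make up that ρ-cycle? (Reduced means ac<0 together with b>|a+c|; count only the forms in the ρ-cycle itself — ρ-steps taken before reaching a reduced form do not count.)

D = 41, ⌊√D⌋ = 6
descent: ρ → (-5,-1,2)
descent: ρ → (2,5,-2)  [lands on river]
river: ρ → (-2,3,4)
river: ρ → (4,5,-1)
river: ρ → (-1,5,4)
river: ρ → (4,3,-2)
river: ρ → (-2,5,2)
river: ρ → (2,3,-4)
river: ρ → (-4,5,1)
river: ρ → (1,5,-4)
river: ρ → (-4,3,2)
ρ-cycle length = 10 (tail of 2 descent steps not counted)

10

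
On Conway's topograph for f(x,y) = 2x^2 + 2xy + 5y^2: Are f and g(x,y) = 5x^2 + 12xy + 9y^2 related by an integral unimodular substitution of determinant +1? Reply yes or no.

D₁ = -36, D₂ = -36
f: reduced (well bottom): (2,2,5) with a≤c, −a<b≤a
g: translate: b→2 (≡12 mod 10), so (5,12,9)→(5,2,2)
g: flip: (5,2,2)→(2,-2,5)
g: translate: b→2 (≡-2 mod 4), so (2,-2,5)→(2,2,5)
g: reduced (well bottom): (2,2,5) with a≤c, −a<b≤a
reduced forms (2, 2, 5) vs (2, 2, 5) ⇒ equivalent

yes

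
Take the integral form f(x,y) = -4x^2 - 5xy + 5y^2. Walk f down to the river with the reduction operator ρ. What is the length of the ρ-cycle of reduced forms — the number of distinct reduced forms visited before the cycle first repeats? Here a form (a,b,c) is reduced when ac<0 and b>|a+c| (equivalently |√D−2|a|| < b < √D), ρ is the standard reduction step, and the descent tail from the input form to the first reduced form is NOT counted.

D = 105, ⌊√D⌋ = 10
descent: ρ → (5,5,-4)  [lands on river]
river: ρ → (-4,3,6)
river: ρ → (6,9,-1)
river: ρ → (-1,9,6)
river: ρ → (6,3,-4)
river: ρ → (-4,5,5)
ρ-cycle length = 6 (tail of 1 descent step not counted)

6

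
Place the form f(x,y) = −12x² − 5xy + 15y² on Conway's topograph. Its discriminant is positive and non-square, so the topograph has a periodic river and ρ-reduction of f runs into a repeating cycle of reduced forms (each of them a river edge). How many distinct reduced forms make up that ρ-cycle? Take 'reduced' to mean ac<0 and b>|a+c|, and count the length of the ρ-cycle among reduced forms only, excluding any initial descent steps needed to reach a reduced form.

D = 745, ⌊√D⌋ = 27
descent: ρ → (15,5,-12)  [lands on river]
river: ρ → (-12,19,8)
river: ρ → (8,13,-18)
river: ρ → (-18,23,3)
river: ρ → (3,25,-10)
river: ρ → (-10,15,13)
river: ρ → (13,11,-12)
river: ρ → (-12,13,12)
river: ρ → (12,11,-13)
river: ρ → (-13,15,10)
river: ρ → (10,25,-3)
river: ρ → (-3,23,18)
river: ρ → (18,13,-8)
river: ρ → (-8,19,12)
river: ρ → (12,5,-15)
river: ρ → (-15,25,2)
river: ρ → (2,27,-2)
river: ρ → (-2,25,15)
ρ-cycle length = 18 (tail of 1 descent step not counted)

18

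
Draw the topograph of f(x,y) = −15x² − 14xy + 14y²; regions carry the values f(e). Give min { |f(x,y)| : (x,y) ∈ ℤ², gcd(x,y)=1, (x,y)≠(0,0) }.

descent: ρ → (14,14,-15)  [lands on river]
river: ρ → (-15,16,13)
river: ρ → (13,10,-18)
river: ρ → (-18,26,5)
river: ρ → (5,24,-23)
river: ρ → (-23,22,6)
river: ρ → (6,26,-15)
river: ρ → (-15,4,17)
river: ρ → (17,30,-2)
river: ρ → (-2,30,17)
river: ρ → (17,4,-15)
river: ρ → (-15,26,6)
river: ρ → (6,22,-23)
river: ρ → (-23,24,5)
river: ρ → (5,26,-18)
river: ρ → (-18,10,13)
river: ρ → (13,16,-15)
river: ρ → (-15,14,14)
closes: descent 1, river 18
min |a| on river = 2

2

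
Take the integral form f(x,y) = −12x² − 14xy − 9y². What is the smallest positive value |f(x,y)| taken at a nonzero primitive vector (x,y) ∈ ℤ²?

translate: b→-10 (≡14 mod 24), so (12,14,9)→(12,-10,7)
flip: (12,-10,7)→(7,10,12)
translate: b→-4 (≡10 mod 14), so (7,10,12)→(7,-4,9)
reduced (well bottom): (7,-4,9) with a≤c, −a<b≤a
well minimum |f| = |-7| = 7 (negative-definite)

7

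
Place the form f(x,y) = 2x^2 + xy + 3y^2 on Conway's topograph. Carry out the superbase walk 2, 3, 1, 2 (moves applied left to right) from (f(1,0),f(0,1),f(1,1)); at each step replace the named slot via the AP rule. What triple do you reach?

start (2,3,6) = (f(1,0),f(0,1),f(1,1))
replace slot 2: 2·(2+6) − 3 = 13 → (2,13,6)
replace slot 3: 2·(2+13) − 6 = 24 → (2,13,24)
replace slot 1: 2·(13+24) − 2 = 72 → (72,13,24)
replace slot 2: 2·(72+24) − 13 = 179 → (72,179,24)

72,179,24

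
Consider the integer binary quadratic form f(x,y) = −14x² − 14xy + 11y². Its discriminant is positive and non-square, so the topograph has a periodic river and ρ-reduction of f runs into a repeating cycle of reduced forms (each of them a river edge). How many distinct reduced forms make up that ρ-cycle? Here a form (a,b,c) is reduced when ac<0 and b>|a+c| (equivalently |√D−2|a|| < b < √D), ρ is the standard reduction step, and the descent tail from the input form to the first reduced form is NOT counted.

D = 812, ⌊√D⌋ = 28
descent: ρ → (11,14,-14)  [lands on river]
river: ρ → (-14,14,11)
river: ρ → (11,8,-17)
river: ρ → (-17,26,2)
river: ρ → (2,26,-17)
river: ρ → (-17,8,11)
ρ-cycle length = 6 (tail of 1 descent step not counted)

6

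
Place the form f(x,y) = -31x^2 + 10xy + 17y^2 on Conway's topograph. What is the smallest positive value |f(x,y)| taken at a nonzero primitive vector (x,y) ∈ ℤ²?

descent: ρ → (17,24,-24)  [lands on river]
river: ρ → (-24,24,17)
river: ρ → (17,44,-4)
river: ρ → (-4,44,17)
closes: descent 1, river 4
min |a| on river = 4

4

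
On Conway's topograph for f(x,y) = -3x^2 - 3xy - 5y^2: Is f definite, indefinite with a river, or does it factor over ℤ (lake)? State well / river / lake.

D = b²−4ac = (-3)² − 4·(-3)·(-5) = -51
D < 0 ⇒ definite ⇒ every region one sign ⇒ single well

well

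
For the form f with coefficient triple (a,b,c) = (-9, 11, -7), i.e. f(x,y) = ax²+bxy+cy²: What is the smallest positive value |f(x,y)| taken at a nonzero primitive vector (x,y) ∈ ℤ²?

translate: b→7 (≡-11 mod 18), so (9,-11,7)→(9,7,5)
flip: (9,7,5)→(5,-7,9)
translate: b→3 (≡-7 mod 10), so (5,-7,9)→(5,3,7)
reduced (well bottom): (5,3,7) with a≤c, −a<b≤a
well minimum |f| = |-5| = 5 (negative-definite)

5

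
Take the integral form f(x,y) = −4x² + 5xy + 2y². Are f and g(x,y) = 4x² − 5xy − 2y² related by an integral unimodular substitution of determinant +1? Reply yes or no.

D₁ = 57, D₂ = 57
river cycle of f (length 6): (2, 7, -1), (-1, 7, 2), (2, 5, -4), (-4, 3, 3), (3, 3, -4), (-4, 5, 2)
river cycle of g (length 6): (-2, 5, 4), (4, 3, -3), (-3, 3, 4), (4, 5, -2), (-2, 7, 1), (1, 7, -2)
cycles differ ⇒ inequivalent

no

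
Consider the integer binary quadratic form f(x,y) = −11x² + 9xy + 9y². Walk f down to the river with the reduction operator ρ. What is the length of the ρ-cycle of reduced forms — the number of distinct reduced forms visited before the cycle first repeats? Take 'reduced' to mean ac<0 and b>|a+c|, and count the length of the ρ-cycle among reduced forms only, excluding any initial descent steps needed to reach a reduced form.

D = 477, ⌊√D⌋ = 21
river: ρ → (9,9,-11)
river: ρ → (-11,13,7)
river: ρ → (7,15,-9)
river: ρ → (-9,21,1)
river: ρ → (1,21,-9)
river: ρ → (-9,15,7)
river: ρ → (7,13,-11)
river: ρ → (-11,9,9)
ρ-cycle length = 8 (tail of 0 descent steps not counted)

8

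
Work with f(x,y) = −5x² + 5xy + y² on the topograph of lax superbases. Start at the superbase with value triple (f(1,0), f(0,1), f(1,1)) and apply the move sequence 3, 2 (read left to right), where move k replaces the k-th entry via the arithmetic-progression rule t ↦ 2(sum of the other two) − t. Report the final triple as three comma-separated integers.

start (-5,1,1) = (f(1,0),f(0,1),f(1,1))
replace slot 3: 2·((-5)+1) − 1 = -9 → (-5,1,-9)
replace slot 2: 2·((-5)+(-9)) − 1 = -29 → (-5,-29,-9)

-5,-29,-9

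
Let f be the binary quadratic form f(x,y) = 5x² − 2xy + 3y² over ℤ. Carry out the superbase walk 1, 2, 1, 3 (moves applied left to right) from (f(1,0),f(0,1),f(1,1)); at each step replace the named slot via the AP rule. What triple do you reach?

start (5,3,6) = (f(1,0),f(0,1),f(1,1))
replace slot 1: 2·(3+6) − 5 = 13 → (13,3,6)
replace slot 2: 2·(13+6) − 3 = 35 → (13,35,6)
replace slot 1: 2·(35+6) − 13 = 69 → (69,35,6)
replace slot 3: 2·(69+35) − 6 = 202 → (69,35,202)

69,35,202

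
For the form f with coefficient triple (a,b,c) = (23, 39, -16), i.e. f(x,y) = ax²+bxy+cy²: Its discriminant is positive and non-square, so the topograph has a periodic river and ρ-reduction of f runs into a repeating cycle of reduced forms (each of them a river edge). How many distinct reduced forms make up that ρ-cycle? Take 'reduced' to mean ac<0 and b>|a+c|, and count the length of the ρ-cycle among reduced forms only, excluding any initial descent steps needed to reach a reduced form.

D = 2993, ⌊√D⌋ = 54
river: ρ → (-16,25,37)
river: ρ → (37,49,-4)
river: ρ → (-4,47,49)
river: ρ → (49,51,-2)
river: ρ → (-2,53,23)
river: ρ → (23,39,-16)
ρ-cycle length = 6 (tail of 0 descent steps not counted)

6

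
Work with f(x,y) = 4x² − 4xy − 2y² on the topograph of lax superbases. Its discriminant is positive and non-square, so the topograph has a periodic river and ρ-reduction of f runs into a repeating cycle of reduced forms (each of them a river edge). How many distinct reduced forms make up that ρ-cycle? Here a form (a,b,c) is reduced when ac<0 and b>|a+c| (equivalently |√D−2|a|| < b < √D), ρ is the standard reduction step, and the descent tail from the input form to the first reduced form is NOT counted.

D = 48, ⌊√D⌋ = 6
descent: ρ → (-2,4,4)  [lands on river]
river: ρ → (4,4,-2)
ρ-cycle length = 2 (tail of 1 descent step not counted)

2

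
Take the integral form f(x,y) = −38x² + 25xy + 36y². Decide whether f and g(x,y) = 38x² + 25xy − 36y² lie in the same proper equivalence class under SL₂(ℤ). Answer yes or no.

D₁ = 6097, D₂ = 6097
river cycle of f (length 8): (36, 47, -27), (-27, 61, 22), (22, 71, -12), (-12, 73, 16), (16, 55, -48), (-48, 41, 23), (23, 51, -38), (-38, 25, 36)
river cycle of g (length 8): (-36, 47, 27), (27, 61, -22), (-22, 71, 12), (12, 73, -16), (-16, 55, 48), (48, 41, -23), (-23, 51, 38), (38, 25, -36)
cycles differ ⇒ inequivalent

no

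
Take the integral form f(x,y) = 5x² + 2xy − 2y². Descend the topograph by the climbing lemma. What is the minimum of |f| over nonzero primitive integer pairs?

descent: ρ → (-2,6,1)  [lands on river]
river: ρ → (1,6,-2)
closes: descent 1, river 2
min |a| on river = 1

1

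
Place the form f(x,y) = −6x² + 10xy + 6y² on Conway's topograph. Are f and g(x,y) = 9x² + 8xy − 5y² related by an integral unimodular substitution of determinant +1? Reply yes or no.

D₁ = 244, D₂ = 244
river cycle of f (length 6): (6, 14, -2), (-2, 14, 6), (6, 10, -6), (-6, 14, 2), (2, 14, -6), (-6, 10, 6)
river cycle of g (length 22): (-5, 12, 5), (5, 8, -9), (-9, 10, 4), (4, 14, -3), (-3, 10, 12), (12, 14, -1), (-1, 14, 12), (12, 10, -3), (-3, 14, 4), (4, 10, -9), … (12 more)
cycles differ ⇒ inequivalent

no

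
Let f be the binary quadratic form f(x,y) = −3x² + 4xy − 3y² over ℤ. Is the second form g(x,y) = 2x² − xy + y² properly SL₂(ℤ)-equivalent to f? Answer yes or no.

D₁ = -20, D₂ = -7
discriminants differ ⇒ not SL₂(ℤ)-equivalent

no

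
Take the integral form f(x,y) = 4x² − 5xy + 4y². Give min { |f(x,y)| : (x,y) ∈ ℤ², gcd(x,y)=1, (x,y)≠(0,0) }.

translate: b→3 (≡-5 mod 8), so (4,-5,4)→(4,3,3)
flip: (4,3,3)→(3,-3,4)
translate: b→3 (≡-3 mod 6), so (3,-3,4)→(3,3,4)
reduced (well bottom): (3,3,4) with a≤c, −a<b≤a
well minimum = a = 3

3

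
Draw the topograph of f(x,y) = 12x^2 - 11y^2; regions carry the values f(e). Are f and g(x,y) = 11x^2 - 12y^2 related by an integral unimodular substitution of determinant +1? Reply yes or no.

D₁ = 528, D₂ = 528
river cycle of f (length 2): (-11, 22, 1), (1, 22, -11)
river cycle of g (length 2): (11, 22, -1), (-1, 22, 11)
cycles differ ⇒ inequivalent

no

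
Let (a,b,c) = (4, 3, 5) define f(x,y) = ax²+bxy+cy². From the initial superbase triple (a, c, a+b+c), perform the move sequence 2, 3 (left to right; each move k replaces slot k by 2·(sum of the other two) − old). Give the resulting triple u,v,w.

start (4,5,12) = (f(1,0),f(0,1),f(1,1))
replace slot 2: 2·(4+12) − 5 = 27 → (4,27,12)
replace slot 3: 2·(4+27) − 12 = 50 → (4,27,50)

4,27,50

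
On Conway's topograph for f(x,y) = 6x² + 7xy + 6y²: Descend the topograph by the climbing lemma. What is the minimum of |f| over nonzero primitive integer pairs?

translate: b→-5 (≡7 mod 12), so (6,7,6)→(6,-5,5)
flip: (6,-5,5)→(5,5,6)
reduced (well bottom): (5,5,6) with a≤c, −a<b≤a
well minimum = a = 5

5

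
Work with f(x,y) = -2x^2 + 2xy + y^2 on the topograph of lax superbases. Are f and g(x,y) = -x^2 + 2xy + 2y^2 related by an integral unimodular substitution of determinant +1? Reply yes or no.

D₁ = 12, D₂ = 12
river cycle of f (length 2): (1, 2, -2), (-2, 2, 1)
river cycle of g (length 2): (2, 2, -1), (-1, 2, 2)
cycles differ ⇒ inequivalent

no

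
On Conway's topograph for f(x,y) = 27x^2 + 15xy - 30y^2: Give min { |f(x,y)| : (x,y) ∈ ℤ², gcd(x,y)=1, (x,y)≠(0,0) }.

river: ρ → (-30,45,12)
river: ρ → (12,51,-18)
river: ρ → (-18,57,3)
river: ρ → (3,57,-18)
river: ρ → (-18,51,12)
river: ρ → (12,45,-30)
river: ρ → (-30,15,27)
river: ρ → (27,39,-18)
river: ρ → (-18,33,33)
river: ρ → (33,33,-18)
river: ρ → (-18,39,27)
river: ρ → (27,15,-30)
closes: descent 0, river 12
min |a| on river = 3

3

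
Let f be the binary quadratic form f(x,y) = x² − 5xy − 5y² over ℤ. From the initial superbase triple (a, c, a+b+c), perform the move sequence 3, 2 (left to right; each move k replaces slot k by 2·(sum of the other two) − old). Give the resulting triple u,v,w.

start (1,-5,-9) = (f(1,0),f(0,1),f(1,1))
replace slot 3: 2·(1+(-5)) − (-9) = 1 → (1,-5,1)
replace slot 2: 2·(1+1) − (-5) = 9 → (1,9,1)

1,9,1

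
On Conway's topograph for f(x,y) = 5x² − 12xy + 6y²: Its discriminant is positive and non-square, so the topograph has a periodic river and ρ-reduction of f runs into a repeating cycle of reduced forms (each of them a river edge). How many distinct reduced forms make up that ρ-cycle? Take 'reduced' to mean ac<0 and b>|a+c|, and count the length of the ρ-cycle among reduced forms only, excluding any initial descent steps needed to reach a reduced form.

D = 24, ⌊√D⌋ = 4
descent: ρ → (6,0,-1)
descent: ρ → (-1,4,2)  [lands on river]
river: ρ → (2,4,-1)
ρ-cycle length = 2 (tail of 2 descent steps not counted)

2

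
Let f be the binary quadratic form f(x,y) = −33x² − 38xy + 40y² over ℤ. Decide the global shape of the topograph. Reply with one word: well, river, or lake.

D = b²−4ac = (-38)² − 4·(-33)·40 = 6724
D = 82² is a perfect square ⇒ form factors over ℤ ⇒ lakes

lake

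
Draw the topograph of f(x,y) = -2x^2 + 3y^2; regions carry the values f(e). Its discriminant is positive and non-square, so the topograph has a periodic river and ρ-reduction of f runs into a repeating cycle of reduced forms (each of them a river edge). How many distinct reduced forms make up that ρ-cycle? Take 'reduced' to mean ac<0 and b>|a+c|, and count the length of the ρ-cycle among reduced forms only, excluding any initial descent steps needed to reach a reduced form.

D = 24, ⌊√D⌋ = 4
descent: ρ → (3,0,-2)
descent: ρ → (-2,4,1)  [lands on river]
river: ρ → (1,4,-2)
ρ-cycle length = 2 (tail of 2 descent steps not counted)

2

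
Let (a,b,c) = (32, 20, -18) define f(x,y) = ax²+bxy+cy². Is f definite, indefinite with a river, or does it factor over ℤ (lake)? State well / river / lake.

D = b²−4ac = 20² − 4·32·(-18) = 2704
D = 52² is a perfect square ⇒ form factors over ℤ ⇒ lakes

lake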